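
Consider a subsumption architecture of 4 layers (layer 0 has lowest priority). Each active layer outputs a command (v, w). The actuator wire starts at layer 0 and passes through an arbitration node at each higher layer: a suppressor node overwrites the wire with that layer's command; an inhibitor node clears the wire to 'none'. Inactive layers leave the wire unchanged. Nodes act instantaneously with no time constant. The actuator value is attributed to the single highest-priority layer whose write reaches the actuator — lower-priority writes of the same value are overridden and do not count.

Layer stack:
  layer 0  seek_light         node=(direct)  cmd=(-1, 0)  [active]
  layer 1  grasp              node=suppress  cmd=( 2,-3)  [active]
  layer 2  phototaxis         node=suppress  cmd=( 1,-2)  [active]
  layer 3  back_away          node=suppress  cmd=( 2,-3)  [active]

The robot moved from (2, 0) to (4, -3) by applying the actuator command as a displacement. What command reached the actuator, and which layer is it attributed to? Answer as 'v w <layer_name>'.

2 -3 back_away

displacement = (4, -3) − (2, 0) = (2, -3)
[0] seek_light on; wire := (-1, 0)
[1] grasp on (suppress); wire := (2, -3)
[2] phototaxis on (suppress); wire := (1, -2)
[3] back_away on (suppress); wire := (2, -3)
output (2, -3) — from layer 3 (back_away)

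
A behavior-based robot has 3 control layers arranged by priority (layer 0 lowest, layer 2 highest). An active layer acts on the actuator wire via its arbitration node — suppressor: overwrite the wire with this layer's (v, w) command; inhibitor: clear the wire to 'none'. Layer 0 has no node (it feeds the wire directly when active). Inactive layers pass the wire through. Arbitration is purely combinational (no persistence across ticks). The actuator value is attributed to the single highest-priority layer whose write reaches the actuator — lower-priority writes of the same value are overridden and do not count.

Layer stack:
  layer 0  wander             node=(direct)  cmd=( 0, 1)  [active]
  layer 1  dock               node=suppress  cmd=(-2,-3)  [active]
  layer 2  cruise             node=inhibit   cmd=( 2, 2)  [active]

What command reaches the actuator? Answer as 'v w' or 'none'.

[0] wander on; wire := (0, 1)
[1] dock on (suppress); wire := (-2, -3)
[2] cruise on (inhibit); wire := none
output none

none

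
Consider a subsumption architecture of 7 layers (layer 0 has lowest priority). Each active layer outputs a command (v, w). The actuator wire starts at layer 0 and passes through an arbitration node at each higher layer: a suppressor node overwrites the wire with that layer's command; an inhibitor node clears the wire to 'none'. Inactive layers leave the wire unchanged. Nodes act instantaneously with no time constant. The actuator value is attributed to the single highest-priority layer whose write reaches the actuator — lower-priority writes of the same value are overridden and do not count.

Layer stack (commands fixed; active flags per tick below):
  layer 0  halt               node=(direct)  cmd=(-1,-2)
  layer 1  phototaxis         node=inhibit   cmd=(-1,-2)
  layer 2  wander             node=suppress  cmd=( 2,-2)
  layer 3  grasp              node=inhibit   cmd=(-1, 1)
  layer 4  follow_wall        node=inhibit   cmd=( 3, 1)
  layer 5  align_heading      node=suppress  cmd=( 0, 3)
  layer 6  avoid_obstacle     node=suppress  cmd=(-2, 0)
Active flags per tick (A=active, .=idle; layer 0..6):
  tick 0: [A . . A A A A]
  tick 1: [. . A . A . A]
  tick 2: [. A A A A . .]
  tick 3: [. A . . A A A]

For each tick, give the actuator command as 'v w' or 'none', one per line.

-2 0
-2 0
none
-2 0

tick 0:
  layer 0 (halt) active — direct: (-1, -2)
  layer 1 (phototaxis) idle — unchanged: (-1, -2)
  layer 2 (wander) idle — unchanged: (-1, -2)
  layer 3 (grasp) active — inhibits: none
  layer 4 (follow_wall) active — inhibits: none
  layer 5 (align_heading) active — suppresses: (0, 3)
  layer 6 (avoid_obstacle) active — suppresses: (-2, 0)
  → actuator (-2, 0)
tick 1:
  layer 0 (halt) idle — none
  layer 1 (phototaxis) idle — unchanged: none
  layer 2 (wander) active — suppresses: (2, -2)
  layer 3 (grasp) idle — unchanged: (2, -2)
  layer 4 (follow_wall) active — inhibits: none
  layer 5 (align_heading) idle — unchanged: none
  layer 6 (avoid_obstacle) active — suppresses: (-2, 0)
  → actuator (-2, 0)
tick 2:
  layer 0 (halt) idle — none
  layer 1 (phototaxis) active — inhibits: none
  layer 2 (wander) active — suppresses: (2, -2)
  layer 3 (grasp) active — inhibits: none
  layer 4 (follow_wall) active — inhibits: none
  layer 5 (align_heading) idle — unchanged: none
  layer 6 (avoid_obstacle) idle — unchanged: none
  → actuator none
tick 3:
  layer 0 (halt) idle — none
  layer 1 (phototaxis) active — inhibits: none
  layer 2 (wander) idle — unchanged: none
  layer 3 (grasp) idle — unchanged: none
  layer 4 (follow_wall) active — inhibits: none
  layer 5 (align_heading) active — suppresses: (0, 3)
  layer 6 (avoid_obstacle) active — suppresses: (-2, 0)
  → actuator (-2, 0)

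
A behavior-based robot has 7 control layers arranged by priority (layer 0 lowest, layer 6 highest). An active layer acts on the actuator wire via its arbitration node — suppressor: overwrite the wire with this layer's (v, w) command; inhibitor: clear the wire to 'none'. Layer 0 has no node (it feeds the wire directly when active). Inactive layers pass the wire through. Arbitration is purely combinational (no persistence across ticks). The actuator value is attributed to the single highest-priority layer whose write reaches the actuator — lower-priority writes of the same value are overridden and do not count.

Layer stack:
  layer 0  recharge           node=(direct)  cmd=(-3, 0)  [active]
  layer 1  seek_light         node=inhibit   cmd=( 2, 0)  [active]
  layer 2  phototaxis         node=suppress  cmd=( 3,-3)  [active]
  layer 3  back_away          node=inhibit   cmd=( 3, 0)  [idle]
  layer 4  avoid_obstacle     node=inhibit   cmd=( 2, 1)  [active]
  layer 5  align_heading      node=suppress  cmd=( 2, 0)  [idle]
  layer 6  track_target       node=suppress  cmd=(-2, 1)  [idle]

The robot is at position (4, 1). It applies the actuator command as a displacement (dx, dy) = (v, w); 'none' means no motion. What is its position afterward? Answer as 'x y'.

4 1

[0] recharge on; wire := (-3, 0)
[1] seek_light on (inhibit); wire := none
[2] phototaxis on (suppress); wire := (3, -3)
[3] back_away off; pass (3, -3)
[4] avoid_obstacle on (inhibit); wire := none
[5] align_heading off; pass none
[6] track_target off; pass none
output none
position: (4, 1) + none = (4, 1)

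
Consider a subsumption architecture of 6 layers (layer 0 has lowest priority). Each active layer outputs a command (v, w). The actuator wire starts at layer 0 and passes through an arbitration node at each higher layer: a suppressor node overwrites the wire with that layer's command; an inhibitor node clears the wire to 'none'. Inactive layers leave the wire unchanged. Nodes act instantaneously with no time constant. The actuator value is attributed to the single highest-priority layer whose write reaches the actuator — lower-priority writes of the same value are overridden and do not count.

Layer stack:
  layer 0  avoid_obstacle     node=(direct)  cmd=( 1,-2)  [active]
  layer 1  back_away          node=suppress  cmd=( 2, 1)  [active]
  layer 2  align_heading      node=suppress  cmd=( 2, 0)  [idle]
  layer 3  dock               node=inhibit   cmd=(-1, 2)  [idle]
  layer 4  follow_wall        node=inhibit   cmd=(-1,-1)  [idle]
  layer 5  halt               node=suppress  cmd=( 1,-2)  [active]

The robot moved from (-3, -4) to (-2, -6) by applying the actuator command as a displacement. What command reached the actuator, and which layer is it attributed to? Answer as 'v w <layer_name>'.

displacement = (-2, -6) − (-3, -4) = (1, -2)
layer 0 (avoid_obstacle) active — direct: (1, -2)
layer 1 (back_away) active — suppresses: (2, 1)
layer 2 (align_heading) idle — unchanged: (2, 1)
layer 3 (dock) idle — unchanged: (2, 1)
layer 4 (follow_wall) idle — unchanged: (2, 1)
layer 5 (halt) active — suppresses: (1, -2)
→ actuator (1, -2) — from layer 5 (halt)

1 -2 halt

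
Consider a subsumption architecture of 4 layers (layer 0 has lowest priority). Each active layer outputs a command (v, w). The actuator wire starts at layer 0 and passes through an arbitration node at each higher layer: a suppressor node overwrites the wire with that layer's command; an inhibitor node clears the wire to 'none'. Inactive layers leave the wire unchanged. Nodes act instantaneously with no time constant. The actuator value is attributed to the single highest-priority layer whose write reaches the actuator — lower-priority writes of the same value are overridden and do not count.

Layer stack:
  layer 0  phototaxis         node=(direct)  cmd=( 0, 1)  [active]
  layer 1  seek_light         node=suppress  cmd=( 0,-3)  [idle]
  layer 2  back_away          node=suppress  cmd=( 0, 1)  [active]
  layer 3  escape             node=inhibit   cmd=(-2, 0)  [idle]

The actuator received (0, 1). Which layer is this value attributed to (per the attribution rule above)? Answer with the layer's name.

back_away

layer 0 (phototaxis) active — direct: (0, 1)
layer 1 (seek_light) idle — unchanged: (0, 1)
layer 2 (back_away) active — suppresses: (0, 1)
layer 3 (escape) idle — unchanged: (0, 1)
→ actuator (0, 1)
last writer: layer 2 = back_away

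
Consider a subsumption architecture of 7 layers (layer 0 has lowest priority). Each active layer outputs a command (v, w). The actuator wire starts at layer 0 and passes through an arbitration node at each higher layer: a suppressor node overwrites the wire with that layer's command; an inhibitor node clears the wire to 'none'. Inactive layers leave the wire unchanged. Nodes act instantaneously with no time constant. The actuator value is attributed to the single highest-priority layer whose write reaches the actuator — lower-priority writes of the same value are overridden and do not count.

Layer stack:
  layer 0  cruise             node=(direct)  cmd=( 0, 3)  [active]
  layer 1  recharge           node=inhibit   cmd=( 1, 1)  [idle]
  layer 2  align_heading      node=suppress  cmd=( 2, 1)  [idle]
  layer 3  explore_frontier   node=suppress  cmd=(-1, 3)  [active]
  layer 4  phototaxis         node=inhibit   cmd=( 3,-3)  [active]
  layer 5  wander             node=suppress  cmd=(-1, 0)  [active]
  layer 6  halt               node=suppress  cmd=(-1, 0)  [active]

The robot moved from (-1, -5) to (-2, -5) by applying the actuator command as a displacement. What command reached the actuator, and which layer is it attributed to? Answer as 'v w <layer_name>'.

displacement = (-2, -5) − (-1, -5) = (-1, 0)
L0 cruise: active, feeds wire = (0, 3)
L1 recharge: idle → wire stays (0, 3)
L2 align_heading: idle → wire stays (0, 3)
L3 explore_frontier: active, suppressor → wire = (-1, 3)
L4 phototaxis: active, inhibitor → wire = none
L5 wander: active, suppressor → wire = (-1, 0)
L6 halt: active, suppressor → wire = (-1, 0)
actuator = (-1, 0) — from layer 6 (halt)

-1 0 halt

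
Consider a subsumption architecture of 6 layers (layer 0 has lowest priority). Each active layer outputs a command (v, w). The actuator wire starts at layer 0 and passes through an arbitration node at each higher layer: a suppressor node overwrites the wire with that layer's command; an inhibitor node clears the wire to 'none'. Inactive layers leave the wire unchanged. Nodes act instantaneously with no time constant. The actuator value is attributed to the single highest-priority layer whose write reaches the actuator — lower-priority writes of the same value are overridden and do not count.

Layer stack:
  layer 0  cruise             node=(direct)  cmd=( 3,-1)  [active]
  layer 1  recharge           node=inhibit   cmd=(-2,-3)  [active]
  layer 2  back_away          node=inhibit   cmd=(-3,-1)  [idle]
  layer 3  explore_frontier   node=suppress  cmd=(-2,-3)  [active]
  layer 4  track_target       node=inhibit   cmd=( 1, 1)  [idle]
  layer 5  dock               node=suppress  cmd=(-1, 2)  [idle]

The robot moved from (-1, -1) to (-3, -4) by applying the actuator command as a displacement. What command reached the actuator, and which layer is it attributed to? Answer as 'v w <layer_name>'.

-2 -3 explore_frontier

displacement = (-3, -4) − (-1, -1) = (-2, -3)
layer 0 (cruise) active — direct: (3, -1)
layer 1 (recharge) active — inhibits: none
layer 2 (back_away) idle — unchanged: none
layer 3 (explore_frontier) active — suppresses: (-2, -3)
layer 4 (track_target) idle — unchanged: (-2, -3)
layer 5 (dock) idle — unchanged: (-2, -3)
→ actuator (-2, -3) — from layer 3 (explore_frontier)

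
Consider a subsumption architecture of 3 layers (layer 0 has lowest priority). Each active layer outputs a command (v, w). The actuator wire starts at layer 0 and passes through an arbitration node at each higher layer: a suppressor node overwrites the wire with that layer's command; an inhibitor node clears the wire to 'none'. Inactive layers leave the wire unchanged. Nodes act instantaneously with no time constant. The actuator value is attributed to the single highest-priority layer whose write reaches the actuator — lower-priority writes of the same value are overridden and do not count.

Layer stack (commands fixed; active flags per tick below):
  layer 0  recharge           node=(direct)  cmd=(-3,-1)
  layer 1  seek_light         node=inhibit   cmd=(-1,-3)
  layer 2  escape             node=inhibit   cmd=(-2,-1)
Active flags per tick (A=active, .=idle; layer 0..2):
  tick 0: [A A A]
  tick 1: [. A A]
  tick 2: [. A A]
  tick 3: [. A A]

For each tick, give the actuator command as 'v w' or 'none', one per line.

tick 0:
  [0] recharge on; wire := (-3, -1)
  [1] seek_light on (inhibit); wire := none
  [2] escape on (inhibit); wire := none
  output none
tick 1:
  [0] recharge off; wire := none
  [1] seek_light on (inhibit); wire := none
  [2] escape on (inhibit); wire := none
  output none
tick 2:
  [0] recharge off; wire := none
  [1] seek_light on (inhibit); wire := none
  [2] escape on (inhibit); wire := none
  output none
tick 3:
  [0] recharge off; wire := none
  [1] seek_light on (inhibit); wire := none
  [2] escape on (inhibit); wire := none
  output none

none
none
none
none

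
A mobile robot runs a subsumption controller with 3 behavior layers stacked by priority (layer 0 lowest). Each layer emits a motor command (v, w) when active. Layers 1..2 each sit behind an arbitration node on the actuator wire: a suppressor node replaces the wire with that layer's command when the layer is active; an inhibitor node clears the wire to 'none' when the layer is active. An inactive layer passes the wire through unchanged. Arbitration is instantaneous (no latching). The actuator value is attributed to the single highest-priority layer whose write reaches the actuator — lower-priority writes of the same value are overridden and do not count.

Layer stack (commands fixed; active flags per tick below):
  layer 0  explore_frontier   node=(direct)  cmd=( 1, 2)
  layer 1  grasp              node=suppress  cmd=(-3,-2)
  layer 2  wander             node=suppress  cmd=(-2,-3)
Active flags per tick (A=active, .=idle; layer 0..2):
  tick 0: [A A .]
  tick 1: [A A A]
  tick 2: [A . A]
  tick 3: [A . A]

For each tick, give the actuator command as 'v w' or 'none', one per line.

-3 -2
-2 -3
-2 -3
-2 -3

tick 0:
  layer 0 (explore_frontier) active — direct: (1, 2)
  layer 1 (grasp) active — suppresses: (-3, -2)
  layer 2 (wander) idle — unchanged: (-3, -2)
  → actuator (-3, -2)
tick 1:
  layer 0 (explore_frontier) active — direct: (1, 2)
  layer 1 (grasp) active — suppresses: (-3, -2)
  layer 2 (wander) active — suppresses: (-2, -3)
  → actuator (-2, -3)
tick 2:
  layer 0 (explore_frontier) active — direct: (1, 2)
  layer 1 (grasp) idle — unchanged: (1, 2)
  layer 2 (wander) active — suppresses: (-2, -3)
  → actuator (-2, -3)
tick 3:
  layer 0 (explore_frontier) active — direct: (1, 2)
  layer 1 (grasp) idle — unchanged: (1, 2)
  layer 2 (wander) active — suppresses: (-2, -3)
  → actuator (-2, -3)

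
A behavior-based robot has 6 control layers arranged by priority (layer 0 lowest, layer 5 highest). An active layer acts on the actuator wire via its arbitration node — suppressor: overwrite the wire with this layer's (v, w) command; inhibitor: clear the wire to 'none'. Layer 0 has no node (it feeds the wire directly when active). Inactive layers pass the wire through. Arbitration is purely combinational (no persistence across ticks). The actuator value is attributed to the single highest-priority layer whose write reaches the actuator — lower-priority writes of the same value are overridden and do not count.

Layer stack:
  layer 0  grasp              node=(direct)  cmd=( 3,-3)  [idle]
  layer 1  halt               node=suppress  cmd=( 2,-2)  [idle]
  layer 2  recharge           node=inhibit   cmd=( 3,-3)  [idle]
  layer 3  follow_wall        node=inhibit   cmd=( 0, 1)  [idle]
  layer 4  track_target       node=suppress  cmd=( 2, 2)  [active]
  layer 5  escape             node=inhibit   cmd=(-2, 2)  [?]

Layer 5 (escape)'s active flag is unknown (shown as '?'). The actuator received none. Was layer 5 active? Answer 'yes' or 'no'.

If layer 5 is active=yes:
  actuator would be none
If layer 5 is active=no:
  actuator would be (2, 2)
Observed none, so layer 5 was active.

yes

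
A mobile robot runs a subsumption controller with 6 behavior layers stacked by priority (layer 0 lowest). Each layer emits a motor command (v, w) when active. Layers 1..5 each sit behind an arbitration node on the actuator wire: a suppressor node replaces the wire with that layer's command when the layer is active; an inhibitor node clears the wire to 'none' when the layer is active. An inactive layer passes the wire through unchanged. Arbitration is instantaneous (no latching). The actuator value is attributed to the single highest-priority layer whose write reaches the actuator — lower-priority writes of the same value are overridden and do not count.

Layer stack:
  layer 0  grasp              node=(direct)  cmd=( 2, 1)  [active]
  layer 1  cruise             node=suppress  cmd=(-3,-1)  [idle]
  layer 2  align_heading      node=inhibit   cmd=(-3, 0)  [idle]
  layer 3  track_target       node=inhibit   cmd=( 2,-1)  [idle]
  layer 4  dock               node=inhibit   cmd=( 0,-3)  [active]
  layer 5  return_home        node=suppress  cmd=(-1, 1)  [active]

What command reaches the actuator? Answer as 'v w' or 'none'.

[0] grasp on; wire := (2, 1)
[1] cruise off; pass (2, 1)
[2] align_heading off; pass (2, 1)
[3] track_target off; pass (2, 1)
[4] dock on (inhibit); wire := none
[5] return_home on (suppress); wire := (-1, 1)
output (-1, 1)

-1 1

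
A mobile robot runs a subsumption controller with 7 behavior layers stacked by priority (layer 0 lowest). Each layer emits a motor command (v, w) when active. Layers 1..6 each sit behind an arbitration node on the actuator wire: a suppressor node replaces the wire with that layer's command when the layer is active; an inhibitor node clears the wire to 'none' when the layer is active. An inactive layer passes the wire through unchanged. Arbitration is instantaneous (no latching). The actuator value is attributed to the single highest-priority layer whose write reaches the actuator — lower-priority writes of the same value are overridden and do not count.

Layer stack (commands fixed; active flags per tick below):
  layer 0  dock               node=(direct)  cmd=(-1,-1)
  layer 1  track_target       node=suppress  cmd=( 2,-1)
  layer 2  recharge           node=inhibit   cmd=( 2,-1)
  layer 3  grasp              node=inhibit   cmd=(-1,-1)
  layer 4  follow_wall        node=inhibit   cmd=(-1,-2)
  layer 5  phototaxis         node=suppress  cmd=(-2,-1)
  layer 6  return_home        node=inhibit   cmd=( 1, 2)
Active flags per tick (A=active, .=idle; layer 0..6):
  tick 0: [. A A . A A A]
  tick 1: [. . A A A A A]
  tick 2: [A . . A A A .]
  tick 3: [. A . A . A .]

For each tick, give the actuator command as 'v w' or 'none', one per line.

tick 0:
  L0 dock: idle → wire = none
  L1 track_target: active, suppressor → wire = (2, -1)
  L2 recharge: active, inhibitor → wire = none
  L3 grasp: idle → wire stays none
  L4 follow_wall: active, inhibitor → wire = none
  L5 phototaxis: active, suppressor → wire = (-2, -1)
  L6 return_home: active, inhibitor → wire = none
  actuator = none
tick 1:
  L0 dock: idle → wire = none
  L1 track_target: idle → wire stays none
  L2 recharge: active, inhibitor → wire = none
  L3 grasp: active, inhibitor → wire = none
  L4 follow_wall: active, inhibitor → wire = none
  L5 phototaxis: active, suppressor → wire = (-2, -1)
  L6 return_home: active, inhibitor → wire = none
  actuator = none
tick 2:
  L0 dock: active, feeds wire = (-1, -1)
  L1 track_target: idle → wire stays (-1, -1)
  L2 recharge: idle → wire stays (-1, -1)
  L3 grasp: active, inhibitor → wire = none
  L4 follow_wall: active, inhibitor → wire = none
  L5 phototaxis: active, suppressor → wire = (-2, -1)
  L6 return_home: idle → wire stays (-2, -1)
  actuator = (-2, -1)
tick 3:
  L0 dock: idle → wire = none
  L1 track_target: active, suppressor → wire = (2, -1)
  L2 recharge: idle → wire stays (2, -1)
  L3 grasp: active, inhibitor → wire = none
  L4 follow_wall: idle → wire stays none
  L5 phototaxis: active, suppressor → wire = (-2, -1)
  L6 return_home: idle → wire stays (-2, -1)
  actuator = (-2, -1)

none
none
-2 -1
-2 -1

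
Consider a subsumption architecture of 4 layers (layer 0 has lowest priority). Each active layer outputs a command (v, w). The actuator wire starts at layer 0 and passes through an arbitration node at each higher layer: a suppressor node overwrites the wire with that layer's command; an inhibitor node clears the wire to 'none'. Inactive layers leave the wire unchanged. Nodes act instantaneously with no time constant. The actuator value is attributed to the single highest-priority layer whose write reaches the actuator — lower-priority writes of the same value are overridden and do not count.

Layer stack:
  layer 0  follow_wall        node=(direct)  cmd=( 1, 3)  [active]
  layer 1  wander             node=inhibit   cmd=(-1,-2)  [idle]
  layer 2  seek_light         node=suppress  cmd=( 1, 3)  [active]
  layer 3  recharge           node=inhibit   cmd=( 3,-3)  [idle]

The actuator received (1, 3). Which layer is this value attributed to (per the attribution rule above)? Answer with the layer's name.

seek_light

L0 follow_wall: active, feeds wire = (1, 3)
L1 wander: idle → wire stays (1, 3)
L2 seek_light: active, suppressor → wire = (1, 3)
L3 recharge: idle → wire stays (1, 3)
actuator = (1, 3)
last writer: layer 2 = seek_light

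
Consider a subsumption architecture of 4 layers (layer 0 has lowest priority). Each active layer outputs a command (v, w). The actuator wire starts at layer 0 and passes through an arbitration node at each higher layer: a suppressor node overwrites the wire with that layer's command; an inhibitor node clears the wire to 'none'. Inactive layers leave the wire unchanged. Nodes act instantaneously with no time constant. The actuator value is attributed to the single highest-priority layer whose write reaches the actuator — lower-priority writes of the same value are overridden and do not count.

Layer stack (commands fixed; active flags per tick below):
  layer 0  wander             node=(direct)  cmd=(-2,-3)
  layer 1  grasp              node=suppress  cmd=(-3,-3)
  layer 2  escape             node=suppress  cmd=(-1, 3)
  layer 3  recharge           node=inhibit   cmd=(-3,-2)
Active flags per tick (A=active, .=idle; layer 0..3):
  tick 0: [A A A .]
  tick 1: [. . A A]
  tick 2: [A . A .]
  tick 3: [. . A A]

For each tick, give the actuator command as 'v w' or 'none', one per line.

-1 3
none
-1 3
none

tick 0:
  layer 0 (wander) active — direct: (-2, -3)
  layer 1 (grasp) active — suppresses: (-3, -3)
  layer 2 (escape) active — suppresses: (-1, 3)
  layer 3 (recharge) idle — unchanged: (-1, 3)
  → actuator (-1, 3)
tick 1:
  layer 0 (wander) idle — none
  layer 1 (grasp) idle — unchanged: none
  layer 2 (escape) active — suppresses: (-1, 3)
  layer 3 (recharge) active — inhibits: none
  → actuator none
tick 2:
  layer 0 (wander) active — direct: (-2, -3)
  layer 1 (grasp) idle — unchanged: (-2, -3)
  layer 2 (escape) active — suppresses: (-1, 3)
  layer 3 (recharge) idle — unchanged: (-1, 3)
  → actuator (-1, 3)
tick 3:
  layer 0 (wander) idle — none
  layer 1 (grasp) idle — unchanged: none
  layer 2 (escape) active — suppresses: (-1, 3)
  layer 3 (recharge) active — inhibits: none
  → actuator none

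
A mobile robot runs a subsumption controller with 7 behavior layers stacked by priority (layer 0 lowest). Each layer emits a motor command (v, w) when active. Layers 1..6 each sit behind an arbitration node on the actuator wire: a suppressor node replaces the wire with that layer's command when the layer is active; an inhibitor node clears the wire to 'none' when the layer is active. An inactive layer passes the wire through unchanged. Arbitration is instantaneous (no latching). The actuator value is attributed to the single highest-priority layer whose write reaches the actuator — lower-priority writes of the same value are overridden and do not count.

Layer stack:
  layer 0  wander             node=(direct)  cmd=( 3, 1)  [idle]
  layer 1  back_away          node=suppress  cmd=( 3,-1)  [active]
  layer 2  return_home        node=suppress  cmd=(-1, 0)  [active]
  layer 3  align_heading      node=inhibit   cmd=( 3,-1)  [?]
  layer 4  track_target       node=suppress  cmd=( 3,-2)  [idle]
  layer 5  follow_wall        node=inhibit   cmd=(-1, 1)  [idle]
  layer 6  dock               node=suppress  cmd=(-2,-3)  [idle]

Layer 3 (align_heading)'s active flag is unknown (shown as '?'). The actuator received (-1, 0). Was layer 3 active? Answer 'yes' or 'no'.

If layer 3 is active=yes:
  actuator would be none
If layer 3 is active=no:
  actuator would be (-1, 0)
Observed (-1, 0), so layer 3 was idle.

no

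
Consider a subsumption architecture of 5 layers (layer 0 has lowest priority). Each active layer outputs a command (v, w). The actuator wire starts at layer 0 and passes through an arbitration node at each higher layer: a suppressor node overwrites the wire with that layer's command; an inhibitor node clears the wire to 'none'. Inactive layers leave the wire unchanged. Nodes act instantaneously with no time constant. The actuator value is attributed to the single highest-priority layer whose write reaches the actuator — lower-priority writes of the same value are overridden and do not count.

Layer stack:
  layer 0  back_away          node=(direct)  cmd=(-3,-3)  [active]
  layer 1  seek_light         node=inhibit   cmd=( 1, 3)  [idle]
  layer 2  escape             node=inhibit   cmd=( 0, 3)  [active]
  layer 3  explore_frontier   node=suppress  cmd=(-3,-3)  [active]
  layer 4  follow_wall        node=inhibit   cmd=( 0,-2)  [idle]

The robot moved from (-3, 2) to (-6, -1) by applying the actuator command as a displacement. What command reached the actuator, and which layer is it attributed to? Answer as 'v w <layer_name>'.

-3 -3 explore_frontier

displacement = (-6, -1) − (-3, 2) = (-3, -3)
L0 back_away: active, feeds wire = (-3, -3)
L1 seek_light: idle → wire stays (-3, -3)
L2 escape: active, inhibitor → wire = none
L3 explore_frontier: active, suppressor → wire = (-3, -3)
L4 follow_wall: idle → wire stays (-3, -3)
actuator = (-3, -3) — from layer 3 (explore_frontier)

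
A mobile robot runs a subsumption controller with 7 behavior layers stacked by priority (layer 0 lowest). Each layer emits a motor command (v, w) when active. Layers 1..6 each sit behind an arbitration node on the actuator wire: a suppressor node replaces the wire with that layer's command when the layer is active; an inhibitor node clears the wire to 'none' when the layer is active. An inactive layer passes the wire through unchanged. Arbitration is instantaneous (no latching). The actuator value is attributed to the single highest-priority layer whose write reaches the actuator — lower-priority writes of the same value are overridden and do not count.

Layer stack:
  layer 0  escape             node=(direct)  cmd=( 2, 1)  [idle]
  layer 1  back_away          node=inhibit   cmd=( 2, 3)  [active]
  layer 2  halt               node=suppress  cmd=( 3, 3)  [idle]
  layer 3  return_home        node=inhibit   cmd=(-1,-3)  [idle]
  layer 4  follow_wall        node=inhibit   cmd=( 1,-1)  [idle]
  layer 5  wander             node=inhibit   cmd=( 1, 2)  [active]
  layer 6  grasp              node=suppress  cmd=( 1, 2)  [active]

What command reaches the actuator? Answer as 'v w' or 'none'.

1 2

L0 escape: idle → wire = none
L1 back_away: active, inhibitor → wire = none
L2 halt: idle → wire stays none
L3 return_home: idle → wire stays none
L4 follow_wall: idle → wire stays none
L5 wander: active, inhibitor → wire = none
L6 grasp: active, suppressor → wire = (1, 2)
actuator = (1, 2)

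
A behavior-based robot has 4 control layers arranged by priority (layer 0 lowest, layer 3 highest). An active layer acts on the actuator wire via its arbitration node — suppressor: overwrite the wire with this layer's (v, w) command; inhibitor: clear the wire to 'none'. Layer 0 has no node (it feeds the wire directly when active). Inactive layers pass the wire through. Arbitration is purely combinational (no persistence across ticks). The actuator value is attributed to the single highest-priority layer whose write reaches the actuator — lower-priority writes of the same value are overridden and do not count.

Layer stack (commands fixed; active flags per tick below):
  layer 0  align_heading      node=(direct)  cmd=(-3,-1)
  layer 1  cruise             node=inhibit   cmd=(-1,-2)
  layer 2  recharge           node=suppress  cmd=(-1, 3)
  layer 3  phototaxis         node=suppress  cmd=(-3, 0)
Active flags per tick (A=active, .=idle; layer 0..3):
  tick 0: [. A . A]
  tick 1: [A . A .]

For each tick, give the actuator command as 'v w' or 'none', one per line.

-3 0
-1 3

tick 0:
  [0] align_heading off; wire := none
  [1] cruise on (inhibit); wire := none
  [2] recharge off; pass none
  [3] phototaxis on (suppress); wire := (-3, 0)
  output (-3, 0)
tick 1:
  [0] align_heading on; wire := (-3, -1)
  [1] cruise off; pass (-3, -1)
  [2] recharge on (suppress); wire := (-1, 3)
  [3] phototaxis off; pass (-1, 3)
  output (-1, 3)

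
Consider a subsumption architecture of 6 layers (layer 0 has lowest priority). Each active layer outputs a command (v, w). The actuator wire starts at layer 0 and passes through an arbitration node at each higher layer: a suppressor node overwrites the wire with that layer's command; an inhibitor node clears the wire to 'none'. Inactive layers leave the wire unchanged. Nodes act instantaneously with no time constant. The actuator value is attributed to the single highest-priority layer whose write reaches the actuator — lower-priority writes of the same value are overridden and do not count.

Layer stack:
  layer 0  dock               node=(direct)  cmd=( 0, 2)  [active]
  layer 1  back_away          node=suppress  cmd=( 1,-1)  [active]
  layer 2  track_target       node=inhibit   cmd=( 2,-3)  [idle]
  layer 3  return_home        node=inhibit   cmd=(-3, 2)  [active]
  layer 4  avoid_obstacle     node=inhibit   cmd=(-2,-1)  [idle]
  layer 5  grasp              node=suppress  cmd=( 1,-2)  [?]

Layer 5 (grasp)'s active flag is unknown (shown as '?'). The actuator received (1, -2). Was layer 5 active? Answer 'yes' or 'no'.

yes

If layer 5 is active=yes:
  actuator would be (1, -2)
If layer 5 is active=no:
  actuator would be none
Observed (1, -2), so layer 5 was active.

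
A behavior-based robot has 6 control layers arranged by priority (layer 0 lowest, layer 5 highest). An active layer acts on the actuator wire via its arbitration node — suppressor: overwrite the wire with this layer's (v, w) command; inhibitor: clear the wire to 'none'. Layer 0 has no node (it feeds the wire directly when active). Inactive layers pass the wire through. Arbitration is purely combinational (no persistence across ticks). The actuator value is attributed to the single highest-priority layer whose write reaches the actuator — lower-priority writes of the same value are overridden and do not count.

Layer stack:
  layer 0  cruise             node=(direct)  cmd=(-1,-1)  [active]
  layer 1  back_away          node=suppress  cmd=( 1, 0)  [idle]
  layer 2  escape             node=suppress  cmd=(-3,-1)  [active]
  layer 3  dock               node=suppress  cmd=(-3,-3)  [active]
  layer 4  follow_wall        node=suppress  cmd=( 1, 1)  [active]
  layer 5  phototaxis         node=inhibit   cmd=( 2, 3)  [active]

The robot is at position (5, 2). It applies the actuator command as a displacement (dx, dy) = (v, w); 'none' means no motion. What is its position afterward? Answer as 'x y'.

L0 cruise: active, feeds wire = (-1, -1)
L1 back_away: idle → wire stays (-1, -1)
L2 escape: active, suppressor → wire = (-3, -1)
L3 dock: active, suppressor → wire = (-3, -3)
L4 follow_wall: active, suppressor → wire = (1, 1)
L5 phototaxis: active, inhibitor → wire = none
actuator = none
position: (5, 2) + none = (5, 2)

5 2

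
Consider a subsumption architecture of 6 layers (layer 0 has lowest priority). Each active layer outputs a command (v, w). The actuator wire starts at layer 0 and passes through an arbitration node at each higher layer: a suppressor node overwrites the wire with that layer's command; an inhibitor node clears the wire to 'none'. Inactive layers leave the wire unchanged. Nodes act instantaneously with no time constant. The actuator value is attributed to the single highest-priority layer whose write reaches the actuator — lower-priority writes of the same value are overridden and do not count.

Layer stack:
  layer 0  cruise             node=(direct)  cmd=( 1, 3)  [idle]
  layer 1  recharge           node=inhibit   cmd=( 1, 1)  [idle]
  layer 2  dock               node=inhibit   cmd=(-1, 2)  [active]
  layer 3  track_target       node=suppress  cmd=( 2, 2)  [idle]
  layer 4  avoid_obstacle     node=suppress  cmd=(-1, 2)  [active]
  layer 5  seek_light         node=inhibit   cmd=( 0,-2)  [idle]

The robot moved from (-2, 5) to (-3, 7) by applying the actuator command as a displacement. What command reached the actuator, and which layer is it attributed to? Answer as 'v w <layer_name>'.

displacement = (-3, 7) − (-2, 5) = (-1, 2)
layer 0 (cruise) idle — none
layer 1 (recharge) idle — unchanged: none
layer 2 (dock) active — inhibits: none
layer 3 (track_target) idle — unchanged: none
layer 4 (avoid_obstacle) active — suppresses: (-1, 2)
layer 5 (seek_light) idle — unchanged: (-1, 2)
→ actuator (-1, 2) — from layer 4 (avoid_obstacle)

-1 2 avoid_obstacle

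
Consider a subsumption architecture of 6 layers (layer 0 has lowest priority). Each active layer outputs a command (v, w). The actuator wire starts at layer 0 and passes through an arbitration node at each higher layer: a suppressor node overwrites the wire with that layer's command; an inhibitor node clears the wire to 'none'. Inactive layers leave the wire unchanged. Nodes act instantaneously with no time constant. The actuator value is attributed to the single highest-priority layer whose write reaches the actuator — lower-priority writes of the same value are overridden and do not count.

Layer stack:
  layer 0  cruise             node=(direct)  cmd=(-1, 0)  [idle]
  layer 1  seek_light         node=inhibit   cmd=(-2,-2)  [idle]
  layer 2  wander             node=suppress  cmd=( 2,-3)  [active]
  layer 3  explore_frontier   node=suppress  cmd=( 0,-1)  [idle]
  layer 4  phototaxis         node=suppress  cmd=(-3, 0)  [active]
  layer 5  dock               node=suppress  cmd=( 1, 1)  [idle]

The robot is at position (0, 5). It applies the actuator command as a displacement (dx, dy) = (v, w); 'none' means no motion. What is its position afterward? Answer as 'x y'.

-3 5

layer 0 (cruise) idle — none
layer 1 (seek_light) idle — unchanged: none
layer 2 (wander) active — suppresses: (2, -3)
layer 3 (explore_frontier) idle — unchanged: (2, -3)
layer 4 (phototaxis) active — suppresses: (-3, 0)
layer 5 (dock) idle — unchanged: (-3, 0)
→ actuator (-3, 0)
position: (0, 5) + (-3, 0) = (-3, 5)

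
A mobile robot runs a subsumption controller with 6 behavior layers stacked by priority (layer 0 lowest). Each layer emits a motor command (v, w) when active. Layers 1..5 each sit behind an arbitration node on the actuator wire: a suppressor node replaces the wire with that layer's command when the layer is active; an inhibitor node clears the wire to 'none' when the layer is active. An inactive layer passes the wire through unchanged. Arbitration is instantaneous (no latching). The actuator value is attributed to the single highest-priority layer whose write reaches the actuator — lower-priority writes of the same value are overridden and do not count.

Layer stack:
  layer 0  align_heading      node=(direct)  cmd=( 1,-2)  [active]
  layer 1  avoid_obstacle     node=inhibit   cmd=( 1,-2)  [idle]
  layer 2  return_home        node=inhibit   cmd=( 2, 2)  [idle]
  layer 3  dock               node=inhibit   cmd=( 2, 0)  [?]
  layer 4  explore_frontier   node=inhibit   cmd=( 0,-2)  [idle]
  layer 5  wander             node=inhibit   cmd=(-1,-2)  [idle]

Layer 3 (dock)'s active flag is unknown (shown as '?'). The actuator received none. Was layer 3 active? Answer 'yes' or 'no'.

If layer 3 is active=yes:
  actuator would be none
If layer 3 is active=no:
  actuator would be (1, -2)
Observed none, so layer 3 was active.

yes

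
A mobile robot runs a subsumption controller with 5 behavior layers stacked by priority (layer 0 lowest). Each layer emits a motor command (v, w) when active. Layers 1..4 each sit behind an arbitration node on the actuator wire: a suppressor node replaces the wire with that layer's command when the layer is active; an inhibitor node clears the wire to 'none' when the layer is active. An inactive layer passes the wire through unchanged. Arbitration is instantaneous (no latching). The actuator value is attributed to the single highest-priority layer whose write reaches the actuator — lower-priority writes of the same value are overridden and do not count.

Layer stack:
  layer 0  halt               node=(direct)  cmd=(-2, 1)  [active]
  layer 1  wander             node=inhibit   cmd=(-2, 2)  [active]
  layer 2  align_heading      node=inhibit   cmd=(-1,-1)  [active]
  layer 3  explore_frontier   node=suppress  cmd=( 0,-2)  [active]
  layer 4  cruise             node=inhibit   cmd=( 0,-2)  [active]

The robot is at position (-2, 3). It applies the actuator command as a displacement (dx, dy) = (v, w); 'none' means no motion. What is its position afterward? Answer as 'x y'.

layer 0 (halt) active — direct: (-2, 1)
layer 1 (wander) active — inhibits: none
layer 2 (align_heading) active — inhibits: none
layer 3 (explore_frontier) active — suppresses: (0, -2)
layer 4 (cruise) active — inhibits: none
→ actuator none
position: (-2, 3) + none = (-2, 3)

-2 3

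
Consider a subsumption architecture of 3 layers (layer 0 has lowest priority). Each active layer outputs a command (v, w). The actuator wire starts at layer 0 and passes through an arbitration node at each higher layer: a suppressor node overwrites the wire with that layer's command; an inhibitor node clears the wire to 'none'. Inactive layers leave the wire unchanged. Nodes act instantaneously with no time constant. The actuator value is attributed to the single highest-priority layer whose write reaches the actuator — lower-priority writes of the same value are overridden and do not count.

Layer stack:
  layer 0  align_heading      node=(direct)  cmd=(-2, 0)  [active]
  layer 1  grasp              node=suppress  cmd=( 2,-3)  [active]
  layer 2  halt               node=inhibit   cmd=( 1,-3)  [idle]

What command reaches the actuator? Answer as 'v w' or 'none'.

[0] align_heading on; wire := (-2, 0)
[1] grasp on (suppress); wire := (2, -3)
[2] halt off; pass (2, -3)
output (2, -3)

2 -3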